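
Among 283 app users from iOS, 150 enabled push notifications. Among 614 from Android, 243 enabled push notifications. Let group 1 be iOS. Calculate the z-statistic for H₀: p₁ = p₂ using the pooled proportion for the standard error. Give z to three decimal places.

Sample proportions: p̂₁ = 150/283 = 0.53004 and p̂₂ = 243/614 = 0.39577.
Pooled p̂ = (150+243)/(283+614) = 393/897 = 0.43813.
SE = √[p̂(1−p̂)(1/n₁+1/n₂)] = √[0.43813·0.56187·(1/283+1/614)] ≈ 0.035648.
z = (p̂₁ − p̂₂)/SE = (0.53004 − 0.39577)/0.035648 = 0.13427/0.035648 = 3.767.

z = 3.767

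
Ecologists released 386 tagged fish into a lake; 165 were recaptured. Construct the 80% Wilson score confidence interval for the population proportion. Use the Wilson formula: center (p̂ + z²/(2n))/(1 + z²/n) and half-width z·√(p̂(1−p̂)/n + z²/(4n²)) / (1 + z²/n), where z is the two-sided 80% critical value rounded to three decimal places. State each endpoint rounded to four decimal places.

p̂ = 165/386 = 0.42746; z = 1.282, so z² = 1.643524.
1 + z²/n = 1.004258.
Adjusted center: (0.42746 + z²/(2n))/1.004258 = 0.42777.
Radicand: p̂(1−p̂)/n + z²/(4n²) = 0.000634037 + 0.000002758 = 0.000636795.
Half-width = 1.282·√0.000636795/1.004258 = 0.03221.
So the interval runs from 0.3956 to 0.4600.

(0.3956, 0.4600)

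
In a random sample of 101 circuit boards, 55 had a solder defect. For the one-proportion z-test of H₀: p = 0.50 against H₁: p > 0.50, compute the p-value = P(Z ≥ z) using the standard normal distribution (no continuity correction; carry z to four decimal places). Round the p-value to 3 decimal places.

p-value = 0.185

Sample proportion p̂ = 55/101 = 0.54455.
SE₀ = √(0.50·0.50/101) = 0.049752.
z = (p̂ − p₀)/SE = (55/101 − 0.50)/0.049752 ≈ 0.8955.
p-value = P(Z ≥ z) with z = 0.8955 → 0.185.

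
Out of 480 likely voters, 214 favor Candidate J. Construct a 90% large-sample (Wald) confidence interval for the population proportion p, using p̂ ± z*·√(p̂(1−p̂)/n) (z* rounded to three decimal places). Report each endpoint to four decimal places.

(0.4085, 0.4832)

Sample proportion p̂ = 214/480 = 0.44583.
SE(p̂) = √(0.44583·0.55417/480) = 0.022687.
For 90% confidence, z* = 1.645.
Margin of error: 1.645 × 0.022687 = 0.03732.
CI: 0.44583 ± 0.03732 = (0.4085, 0.4832).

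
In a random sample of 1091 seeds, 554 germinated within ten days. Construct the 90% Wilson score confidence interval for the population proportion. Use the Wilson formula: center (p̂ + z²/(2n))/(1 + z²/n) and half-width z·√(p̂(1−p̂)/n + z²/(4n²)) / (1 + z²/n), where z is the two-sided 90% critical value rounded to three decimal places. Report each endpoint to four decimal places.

p̂ = 554/1091 = 0.50779; z = 1.645, so z² = 2.706025.
Denominator 1 + z²/n = 1 + 2.706025/1091 = 1.002480.
Adjusted center: (0.50779 + z²/(2n))/1.002480 = 0.50777.
Radicand: p̂(1−p̂)/n + z²/(4n²) = 0.000229092 + 0.000000568 = 0.000229660.
Half-width = z·√(radicand)/denom = 1.645·0.015155/1.002480 = 0.02487.
CI: 0.50777 ± 0.02487 = (0.4829, 0.5326).

(0.4829, 0.5326)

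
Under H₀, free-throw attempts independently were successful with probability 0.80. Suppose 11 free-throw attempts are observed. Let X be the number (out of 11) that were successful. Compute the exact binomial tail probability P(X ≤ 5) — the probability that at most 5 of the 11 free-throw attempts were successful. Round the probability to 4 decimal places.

P = 0.0117

X is binomial with n = 11 and p = 0.80.
P(X ≤ 5) = Σ_{j=0}^{5} C(11,j)·0.80^j·0.20^{11−j}.
= 0.000000 + 0.000001 + 0.000018 + 0.000216 + 0.001730 + 0.009689 = 0.0117.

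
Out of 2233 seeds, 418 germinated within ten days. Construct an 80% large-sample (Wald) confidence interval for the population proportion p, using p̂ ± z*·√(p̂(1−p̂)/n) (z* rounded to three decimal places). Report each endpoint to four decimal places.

(0.1766, 0.1978)

The sample proportion is 418/2233 = 0.18719.
Standard error of p̂: √(0.152151/2233) = √0.000068138 = 0.008255.
For 80% confidence, z* = 1.282.
Margin = 1.282·0.008255 = 0.01058.
So the interval runs from 0.1766 to 0.1978.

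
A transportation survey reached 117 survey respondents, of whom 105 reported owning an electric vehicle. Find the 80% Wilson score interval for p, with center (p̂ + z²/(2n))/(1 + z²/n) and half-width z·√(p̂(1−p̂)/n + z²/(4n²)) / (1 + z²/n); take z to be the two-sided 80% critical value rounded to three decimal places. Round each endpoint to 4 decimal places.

(0.8558, 0.9281)

Here p̂ = 105/117 = 0.89744 and z = 1.282 (z² = 1.643524).
1 + z²/n = 1.014047.
Center = (0.89744 + 0.007024)/1.014047 = 0.89193.
Radicand: p̂(1−p̂)/n + z²/(4n²) = 0.000786707 + 0.000030015 = 0.000816722.
Half-width = 1.282·√0.000816722/1.014047 = 0.03613.
Interval: 0.89193 ± 0.03613 → (0.8558, 0.9281).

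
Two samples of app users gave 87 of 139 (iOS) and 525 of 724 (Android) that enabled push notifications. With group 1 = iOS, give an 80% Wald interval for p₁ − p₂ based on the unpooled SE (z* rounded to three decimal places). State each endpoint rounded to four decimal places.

(-0.1560, -0.0425)

p̂₁ = 87/139 = 0.62590, p̂₂ = 525/724 = 0.72514; p̂₁ − p̂₂ = -0.09924.
Unpooled SE = √(p̂₁(1−p̂₁)/n₁ + p̂₂(1−p̂₂)/n₂) = √(0.001684528 + 0.000275294) = 0.044270.
For 80% confidence, z* = 1.282. Margin = 1.282·0.044270 = 0.05675.
CI: -0.09924 ± 0.05675 = (-0.1560, -0.0425).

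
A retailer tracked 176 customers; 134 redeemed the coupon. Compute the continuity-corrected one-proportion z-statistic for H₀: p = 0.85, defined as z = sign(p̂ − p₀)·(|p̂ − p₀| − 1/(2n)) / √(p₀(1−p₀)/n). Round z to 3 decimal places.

With x = 134 successes in n = 176, p̂ = 0.76136. p̂ − p₀ = -0.088636.
1/(2n) = 0.002841.
Corrected numerator: |-0.088636| − 0.002841 = 0.085795.
Under H₀, SE = √(p₀(1−p₀)/n) = √(0.85·0.15/176) = √0.000724432 = 0.026915.
z = −0.085795/0.026915 = -3.188.

z = -3.188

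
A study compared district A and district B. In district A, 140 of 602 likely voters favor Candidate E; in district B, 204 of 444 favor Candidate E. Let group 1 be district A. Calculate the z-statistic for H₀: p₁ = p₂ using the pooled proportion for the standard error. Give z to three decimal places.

z = -7.720

Sample proportions: p̂₁ = 140/602 = 0.23256 and p̂₂ = 204/444 = 0.45946.
Pooled p̂ = (140+204)/(602+444) = 344/1046 = 0.32887.
SE = √[p̂(1−p̂)(1/n₁+1/n₂)] = √[0.32887·0.67113·(1/602+1/444)] ≈ 0.029390.
z = -0.22690/0.029390 = -7.720.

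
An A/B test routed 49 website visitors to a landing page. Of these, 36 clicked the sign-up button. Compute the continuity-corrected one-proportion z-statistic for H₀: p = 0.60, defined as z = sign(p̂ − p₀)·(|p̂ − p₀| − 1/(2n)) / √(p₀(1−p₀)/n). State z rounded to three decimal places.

With x = 36 successes in n = 49, p̂ = 0.73469. p̂ − p₀ = 0.134694.
Continuity correction 1/(2n) = 1/98 = 0.010204.
Corrected numerator: |0.134694| − 0.010204 = 0.124490.
Null standard error: √(0.60·0.40/49) = √0.004897959 = 0.069985.
z = (+)0.124490/0.069985 = 1.779.

z = 1.779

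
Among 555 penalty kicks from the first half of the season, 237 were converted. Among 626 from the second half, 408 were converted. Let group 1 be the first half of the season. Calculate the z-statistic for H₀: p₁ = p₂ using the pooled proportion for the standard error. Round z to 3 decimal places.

z = -7.742

Sample proportions: p̂₁ = 237/555 = 0.42703 and p̂₂ = 408/626 = 0.65176.
Pooled p̂ = (237+408)/(555+626) = 645/1181 = 0.54615.
Pooled SE = √[0.2478704·0.00339925] ≈ 0.029027.
z = -0.22473/0.029027 = -7.742.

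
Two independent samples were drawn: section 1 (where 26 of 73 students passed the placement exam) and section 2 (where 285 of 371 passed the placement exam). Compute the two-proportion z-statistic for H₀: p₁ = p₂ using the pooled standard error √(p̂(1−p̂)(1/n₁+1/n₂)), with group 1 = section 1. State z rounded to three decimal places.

Sample proportions: p̂₁ = 26/73 = 0.35616 and p̂₂ = 285/371 = 0.76819.
Pooled p̂ = (26+285)/(73+371) = 311/444 = 0.70045.
SE = √[p̂(1−p̂)(1/n₁+1/n₂)] = √[0.70045·0.29955·(1/73+1/371)] ≈ 0.058650.
z = -0.41203/0.058650 = -7.025.

z = -7.025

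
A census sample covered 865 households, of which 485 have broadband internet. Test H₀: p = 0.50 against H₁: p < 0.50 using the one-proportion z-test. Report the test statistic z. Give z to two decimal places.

With x = 485 successes in n = 865, p̂ = 0.56069.
SE₀ = √(0.50·0.50/865) = 0.017001.
Test statistic: z = 0.06069/0.017001 = 3.57.

z = 3.57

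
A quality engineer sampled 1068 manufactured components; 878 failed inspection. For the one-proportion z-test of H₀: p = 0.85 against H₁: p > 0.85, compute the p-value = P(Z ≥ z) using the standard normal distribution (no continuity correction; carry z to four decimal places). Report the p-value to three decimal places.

p̂ = 878/1068 = 0.82210.
SE₀ = √(0.85·0.15/1068) = 0.010926.
z = (p̂ − p₀)/SE = (878/1068 − 0.85)/0.010926 ≈ -2.5537.
p-value = P(Z ≥ z) with z = -2.5537 → 0.995.

p-value = 0.995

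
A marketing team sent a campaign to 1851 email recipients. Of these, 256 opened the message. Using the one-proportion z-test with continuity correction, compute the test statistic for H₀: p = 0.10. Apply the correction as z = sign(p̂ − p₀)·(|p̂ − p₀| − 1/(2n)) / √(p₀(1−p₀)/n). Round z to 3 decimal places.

z = 5.454

p̂ = 256/1851 = 0.13830. p̂ − p₀ = 0.038304.
Continuity correction 1/(2n) = 1/3702 = 0.000270.
Corrected numerator: |0.038304| − 0.000270 = 0.038034.
SE₀ = √(0.10·0.90/1851) = 0.006973.
z = (+)0.038034/0.006973 = 5.454.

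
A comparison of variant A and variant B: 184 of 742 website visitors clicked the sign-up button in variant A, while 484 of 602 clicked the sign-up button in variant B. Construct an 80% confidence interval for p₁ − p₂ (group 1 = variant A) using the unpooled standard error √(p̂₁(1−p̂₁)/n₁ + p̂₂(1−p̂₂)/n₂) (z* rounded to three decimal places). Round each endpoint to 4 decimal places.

p̂₁ = 0.24798, p̂₂ = 0.80399, so the observed difference is -0.55601.
SE = √(0.000251328 + 0.000261781) = √0.000513109 = 0.022652.
z* = 1.282 at the 80% level. Margin of error = 0.02904.
So the interval runs from -0.5850 to -0.5270.

(-0.5850, -0.5270)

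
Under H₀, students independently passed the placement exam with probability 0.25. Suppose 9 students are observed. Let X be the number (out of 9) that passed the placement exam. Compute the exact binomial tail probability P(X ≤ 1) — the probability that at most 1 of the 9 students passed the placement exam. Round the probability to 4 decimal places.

X ~ Binomial(n=9, p=0.25).
P(X ≤ 1) = C(9,0)·0.25^0·0.75^9 + C(9,1)·0.25^1·0.75^8.
= 0.075085 + 0.225254 = 0.3003.

P = 0.3003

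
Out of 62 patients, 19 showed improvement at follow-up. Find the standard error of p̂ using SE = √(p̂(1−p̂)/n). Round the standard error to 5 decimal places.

Sample proportion p̂ = 19/62 = 0.30645.
p̂(1−p̂) = 0.30645·0.69355 = 0.212538.
SE = √(0.212538/62) = √0.003428032 = 0.05855.

SE = 0.05855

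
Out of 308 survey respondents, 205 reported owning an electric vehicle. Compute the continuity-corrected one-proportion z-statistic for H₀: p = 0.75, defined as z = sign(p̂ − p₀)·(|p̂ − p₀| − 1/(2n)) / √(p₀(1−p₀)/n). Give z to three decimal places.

z = -3.356

With x = 205 successes in n = 308, p̂ = 0.66558. p̂ − p₀ = -0.084416.
1/(2n) = 0.001623.
Corrected numerator: |-0.084416| − 0.001623 = 0.082793.
SE₀ = √(0.75·0.25/308) = 0.024673.
z = (−)0.082793/0.024673 = -3.356.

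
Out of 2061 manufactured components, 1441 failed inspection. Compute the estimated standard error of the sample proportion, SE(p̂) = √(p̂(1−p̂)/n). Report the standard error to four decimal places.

The sample proportion is 1441/2061 = 0.69918.
p̂(1−p̂) = 0.210327.
Dividing by n and taking the root: √0.000102051 = 0.0101.

SE = 0.0101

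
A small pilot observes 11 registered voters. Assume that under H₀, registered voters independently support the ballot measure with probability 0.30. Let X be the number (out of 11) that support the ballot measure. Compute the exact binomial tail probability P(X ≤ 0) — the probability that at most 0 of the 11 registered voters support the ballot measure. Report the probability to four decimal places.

P = 0.0198

X is binomial with n = 11 and p = 0.30.
P(X ≤ 0) = C(11,0)·0.30^0·0.70^11.
= 0.019773 = 0.0198.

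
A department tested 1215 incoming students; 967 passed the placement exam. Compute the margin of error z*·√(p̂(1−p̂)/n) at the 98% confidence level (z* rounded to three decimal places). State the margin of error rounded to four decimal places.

The sample proportion is 967/1215 = 0.79588.
SE = √(p̂(1−p̂)/n) = √(0.162452/1215) = 0.011563.
For 98% confidence, z* = 2.326.
ME = 2.326·0.011563 = 0.0269.

ME = 0.0269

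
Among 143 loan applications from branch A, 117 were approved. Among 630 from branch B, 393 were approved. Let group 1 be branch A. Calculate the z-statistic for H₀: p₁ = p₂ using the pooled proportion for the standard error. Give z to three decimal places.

z = 4.429

p̂₁ = 117/143 = 0.81818, p̂₂ = 393/630 = 0.62381.
Pooled p̂ = (117+393)/(143+630) = 510/773 = 0.65977.
SE = √[p̂(1−p̂)(1/n₁+1/n₂)] = √[0.65977·0.34023·(1/143+1/630)] ≈ 0.043887.
z = (p̂₁ − p̂₂)/SE = (0.81818 − 0.62381)/0.043887 = 0.19437/0.043887 = 4.429.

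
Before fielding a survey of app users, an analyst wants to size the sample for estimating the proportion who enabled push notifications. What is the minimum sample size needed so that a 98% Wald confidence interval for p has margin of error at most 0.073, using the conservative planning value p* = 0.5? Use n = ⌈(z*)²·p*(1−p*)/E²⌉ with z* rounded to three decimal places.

n = 254

z* = 2.326 at the 98% level.
p*(1−p*) = 0.2500.
Required n before rounding: 5.410276 × 0.2500 / 0.073² = 253.813.
⌈253.813⌉ = 254.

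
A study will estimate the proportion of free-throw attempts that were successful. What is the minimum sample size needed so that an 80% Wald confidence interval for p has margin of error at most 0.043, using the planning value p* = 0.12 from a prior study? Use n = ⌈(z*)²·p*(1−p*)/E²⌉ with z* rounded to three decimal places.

n = 94

The 80% critical value is z* = 1.282.
p*(1−p*) = 0.1056.
(z*)²·p*(1−p*)/E² = 1.643524·0.1056/0.001849 = 93.865.
Rounding up, n = 94.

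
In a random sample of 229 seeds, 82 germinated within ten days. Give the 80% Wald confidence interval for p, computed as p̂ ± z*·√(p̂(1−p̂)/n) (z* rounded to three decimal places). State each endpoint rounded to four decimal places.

The sample proportion is 82/229 = 0.35808.
Standard error of p̂: √(0.229858/229) = √0.001003748 = 0.031682.
z* = 1.282 at the 80% level.
Margin of error: 1.282 × 0.031682 = 0.04062.
So the interval runs from 0.3175 to 0.3987.

(0.3175, 0.3987)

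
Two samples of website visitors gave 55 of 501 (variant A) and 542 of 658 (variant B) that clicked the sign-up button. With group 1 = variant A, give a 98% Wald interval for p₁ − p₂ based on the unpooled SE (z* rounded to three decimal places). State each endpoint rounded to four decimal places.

(-0.7614, -0.6665)

p̂₁ = 0.10978, p̂₂ = 0.82371, so the observed difference is -0.71393.
SE = √(0.000195067 + 0.000220688) = √0.000415755 = 0.020390.
For 98% confidence, z* = 2.326. Margin of error = 0.04743.
CI: -0.71393 ± 0.04743 = (-0.7614, -0.6665).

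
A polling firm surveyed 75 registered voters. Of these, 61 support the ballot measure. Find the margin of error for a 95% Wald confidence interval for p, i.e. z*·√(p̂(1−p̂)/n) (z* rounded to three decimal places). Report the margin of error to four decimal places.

ME = 0.0882

p̂ = 61/75 = 0.81333.
SE = √(p̂(1−p̂)/n) = √(0.151822/75) = 0.044992.
For 95% confidence, z* = 1.960.
So ME = 0.0882.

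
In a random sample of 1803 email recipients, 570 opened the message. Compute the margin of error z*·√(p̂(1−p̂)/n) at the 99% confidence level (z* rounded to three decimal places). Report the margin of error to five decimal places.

ME = 0.02821

p̂ = 570/1803 = 0.31614.
SE = √(p̂(1−p̂)/n) = √(0.216195/1803) = 0.010950.
The 99% critical value is z* = 2.576.
ME = 2.576·0.010950 = 0.02821.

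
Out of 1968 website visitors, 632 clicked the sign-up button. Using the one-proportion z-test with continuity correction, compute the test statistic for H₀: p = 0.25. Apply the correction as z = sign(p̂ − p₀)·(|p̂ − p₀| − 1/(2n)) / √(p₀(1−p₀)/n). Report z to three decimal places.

z = 7.262

Sample proportion p̂ = 632/1968 = 0.32114. p̂ − p₀ = 0.071138.
Continuity correction 1/(2n) = 1/3936 = 0.000254.
Corrected numerator: |0.071138| − 0.000254 = 0.070884.
SE₀ = √(0.25·0.75/1968) = 0.009761.
z = +0.070884/0.009761 = 7.262.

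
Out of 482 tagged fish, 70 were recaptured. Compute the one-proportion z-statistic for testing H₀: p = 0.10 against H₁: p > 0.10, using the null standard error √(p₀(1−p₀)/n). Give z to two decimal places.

z = 3.31

The sample proportion is 70/482 = 0.14523.
SE₀ = √(0.10·0.90/482) = 0.013665.
z = (0.14523 − 0.10)/0.013665 = 0.04523/0.013665 = 3.31.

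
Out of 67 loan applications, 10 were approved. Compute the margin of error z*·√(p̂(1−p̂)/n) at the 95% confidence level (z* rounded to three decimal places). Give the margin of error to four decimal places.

ME = 0.0853

With x = 10 successes in n = 67, p̂ = 0.14925.
SE(p̂) = √(0.14925·0.85075/67) = 0.043534.
The 95% critical value is z* = 1.960.
So ME = 0.0853.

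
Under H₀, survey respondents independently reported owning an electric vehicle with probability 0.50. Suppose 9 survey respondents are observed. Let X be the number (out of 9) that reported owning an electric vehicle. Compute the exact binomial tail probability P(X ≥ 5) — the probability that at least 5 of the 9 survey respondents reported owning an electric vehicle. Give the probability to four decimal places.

P = 0.5000

X ~ Binomial(n=9, p=0.50).
P(X ≥ 5) = Σ_{j=5}^{9} C(9,j)·0.50^j·0.50^{9−j}.
= 0.246094 + 0.164062 + 0.070312 + 0.017578 + 0.001953 = 0.5000.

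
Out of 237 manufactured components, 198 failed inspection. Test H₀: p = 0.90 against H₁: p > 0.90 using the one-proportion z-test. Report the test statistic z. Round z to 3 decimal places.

z = -3.313

The sample proportion is 198/237 = 0.83544.
Under H₀, SE = √(p₀(1−p₀)/n) = √(0.90·0.10/237) = √0.000379747 = 0.019487.
Test statistic: z = -0.06456/0.019487 = -3.313.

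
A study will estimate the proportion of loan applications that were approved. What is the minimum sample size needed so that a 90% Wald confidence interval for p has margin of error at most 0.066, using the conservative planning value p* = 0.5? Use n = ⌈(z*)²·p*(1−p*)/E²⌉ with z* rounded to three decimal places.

For 90% confidence, z* = 1.645.
p*(1−p*) = 0.2500.
Required n before rounding: 2.706025 × 0.2500 / 0.066² = 155.304.
⌈155.304⌉ = 156.

n = 156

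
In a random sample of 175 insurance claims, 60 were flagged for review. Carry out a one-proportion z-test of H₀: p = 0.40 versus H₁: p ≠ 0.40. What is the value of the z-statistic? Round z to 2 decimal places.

z = -1.54

With x = 60 successes in n = 175, p̂ = 0.34286.
SE₀ = √(0.40·0.60/175) = 0.037033.
z = (p̂ − p₀)/SE = (0.34286 − 0.40)/0.037033 = -1.54.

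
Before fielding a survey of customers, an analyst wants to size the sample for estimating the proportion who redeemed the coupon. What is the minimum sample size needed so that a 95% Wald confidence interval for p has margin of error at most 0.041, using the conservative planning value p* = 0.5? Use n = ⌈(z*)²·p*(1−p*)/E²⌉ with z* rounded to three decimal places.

n = 572

For 95% confidence, z* = 1.960.
p*(1−p*) = 0.2500.
Required n before rounding: 3.841600 × 0.2500 / 0.041² = 571.327.
Rounding up, n = 572.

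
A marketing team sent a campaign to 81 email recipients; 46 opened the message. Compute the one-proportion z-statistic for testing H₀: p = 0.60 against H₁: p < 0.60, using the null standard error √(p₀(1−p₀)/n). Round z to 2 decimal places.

p̂ = 46/81 = 0.56790.
Null standard error: √(0.60·0.40/81) = √0.002962963 = 0.054433.
z = (0.56790 − 0.60)/0.054433 = -0.03210/0.054433 = -0.59.

z = -0.59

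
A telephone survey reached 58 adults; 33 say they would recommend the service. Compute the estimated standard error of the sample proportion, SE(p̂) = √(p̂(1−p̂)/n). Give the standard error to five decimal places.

SE = 0.06503

With x = 33 successes in n = 58, p̂ = 0.56897.
p̂(1−p̂) = 0.56897·0.43103 = 0.245243.
Dividing by n and taking the root: √0.004228328 = 0.06503.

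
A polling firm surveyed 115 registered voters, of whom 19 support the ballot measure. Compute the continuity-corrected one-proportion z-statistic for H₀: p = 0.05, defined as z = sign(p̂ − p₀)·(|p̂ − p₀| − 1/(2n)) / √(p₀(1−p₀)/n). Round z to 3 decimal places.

With x = 19 successes in n = 115, p̂ = 0.16522. p̂ − p₀ = 0.115217.
Continuity correction 1/(2n) = 1/230 = 0.004348.
Corrected numerator: |0.115217| − 0.004348 = 0.110869.
Under H₀, SE = √(p₀(1−p₀)/n) = √(0.05·0.95/115) = √0.000413043 = 0.020323.
z = +0.110869/0.020323 = 5.455.

z = 5.455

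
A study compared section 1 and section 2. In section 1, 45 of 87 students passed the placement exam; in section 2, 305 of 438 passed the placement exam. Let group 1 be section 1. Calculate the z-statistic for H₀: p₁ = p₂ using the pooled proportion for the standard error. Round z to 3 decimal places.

z = -3.237

Sample proportions: p̂₁ = 45/87 = 0.51724 and p̂₂ = 305/438 = 0.69635.
Pooled p̂ = (45+305)/(87+438) = 350/525 = 0.66667.
Pooled SE = √[0.2222222·0.01377736] ≈ 0.055332.
z = (p̂₁ − p̂₂)/SE = (0.51724 − 0.69635)/0.055332 = -0.17911/0.055332 = -3.237.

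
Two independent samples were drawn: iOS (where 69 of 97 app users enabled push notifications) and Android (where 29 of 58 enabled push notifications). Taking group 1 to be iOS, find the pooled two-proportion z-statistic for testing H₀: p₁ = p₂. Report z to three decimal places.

z = 2.641

p̂₁ = 69/97 = 0.71134, p̂₂ = 29/58 = 0.50000.
Pooling: p̂ = 98/155 = 0.63226.
Pooled SE = √[0.2325078·0.02755066] ≈ 0.080036.
z = (p̂₁ − p̂₂)/SE = (0.71134 − 0.50000)/0.080036 = 0.21134/0.080036 = 2.641.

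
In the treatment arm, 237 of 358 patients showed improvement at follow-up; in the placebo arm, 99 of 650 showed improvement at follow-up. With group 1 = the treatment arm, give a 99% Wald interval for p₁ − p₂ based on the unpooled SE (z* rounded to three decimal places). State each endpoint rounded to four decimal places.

(0.4358, 0.5836)

p̂₁ = 237/358 = 0.66201, p̂₂ = 99/650 = 0.15231; p̂₁ − p̂₂ = 0.50970.
Unpooled SE = √(p̂₁(1−p̂₁)/n₁ + p̂₂(1−p̂₂)/n₂) = √(0.000625007 + 0.000198631) = 0.028699.
z* = 2.576 at the 99% level. Margin = 2.576·0.028699 = 0.07393.
Interval: 0.50970 ± 0.07393 → (0.4358, 0.5836).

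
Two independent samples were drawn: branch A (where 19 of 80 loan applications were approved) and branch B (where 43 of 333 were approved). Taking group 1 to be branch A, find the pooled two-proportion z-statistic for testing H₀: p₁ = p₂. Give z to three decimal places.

p̂₁ = 19/80 = 0.23750, p̂₂ = 43/333 = 0.12913.
Pooled p̂ = (19+43)/(80+333) = 62/413 = 0.15012.
SE = √[p̂(1−p̂)(1/n₁+1/n₂)] = √[0.15012·0.84988·(1/80+1/333)] ≈ 0.044474.
z = (p̂₁ − p̂₂)/SE = (0.23750 − 0.12913)/0.044474 = 0.10837/0.044474 = 2.437.

z = 2.437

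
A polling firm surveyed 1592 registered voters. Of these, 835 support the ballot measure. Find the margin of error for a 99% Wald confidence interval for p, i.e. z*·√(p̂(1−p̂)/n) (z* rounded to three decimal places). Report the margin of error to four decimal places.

The sample proportion is 835/1592 = 0.52450.
Standard error of p̂: √(0.249400/1592) = √0.000156658 = 0.012516.
z* = 2.576 at the 99% level.
ME = 2.576·0.012516 = 0.0322.

ME = 0.0322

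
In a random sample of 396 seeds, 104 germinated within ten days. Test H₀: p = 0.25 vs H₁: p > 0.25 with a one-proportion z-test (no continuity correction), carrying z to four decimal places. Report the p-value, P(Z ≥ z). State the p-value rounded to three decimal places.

p-value = 0.281

With x = 104 successes in n = 396, p̂ = 0.26263.
Null standard error: √(0.25·0.75/396) = √0.000473485 = 0.021760.
z = (p̂ − p₀)/SE = (104/396 − 0.25)/0.021760 ≈ 0.5803.
From the standard normal, P(Z ≥ z) = 0.281.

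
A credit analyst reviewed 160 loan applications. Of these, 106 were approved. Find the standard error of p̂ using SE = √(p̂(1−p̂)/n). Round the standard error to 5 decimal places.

p̂ = 106/160 = 0.66250.
p̂(1−p̂) = 0.223594.
SE = √(0.223594/160) = √0.001397462 = 0.03738.

SE = 0.03738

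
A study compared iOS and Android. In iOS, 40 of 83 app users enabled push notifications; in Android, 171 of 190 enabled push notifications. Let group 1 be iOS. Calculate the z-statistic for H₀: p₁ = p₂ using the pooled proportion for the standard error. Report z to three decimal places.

p̂₁ = 40/83 = 0.48193, p̂₂ = 171/190 = 0.90000.
Pooling: p̂ = 211/273 = 0.77289.
Pooled SE = √[0.1755290·0.01731135] ≈ 0.055124.
z = -0.41807/0.055124 = -7.584.

z = -7.584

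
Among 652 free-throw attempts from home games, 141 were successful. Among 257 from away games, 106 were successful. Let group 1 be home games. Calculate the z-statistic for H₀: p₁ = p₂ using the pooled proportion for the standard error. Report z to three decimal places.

z = -5.988

Sample proportions: p̂₁ = 141/652 = 0.21626 and p̂₂ = 106/257 = 0.41245.
Pooled p̂ = (141+106)/(652+257) = 247/909 = 0.27173.
SE = √[p̂(1−p̂)(1/n₁+1/n₂)] = √[0.27173·0.72827·(1/652+1/257)] ≈ 0.032765.
z = -0.19619/0.032765 = -5.988.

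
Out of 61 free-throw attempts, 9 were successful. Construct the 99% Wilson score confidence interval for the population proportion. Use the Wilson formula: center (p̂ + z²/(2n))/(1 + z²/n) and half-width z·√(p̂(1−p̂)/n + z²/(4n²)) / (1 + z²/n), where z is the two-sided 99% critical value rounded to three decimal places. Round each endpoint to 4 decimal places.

(0.0658, 0.2985)

p̂ = 9/61 = 0.14754; z = 2.576, so z² = 6.635776.
1 + z²/n = 1.108783.
Adjusted center: (0.14754 + z²/(2n))/1.108783 = 0.18212.
Radicand: p̂(1−p̂)/n + z²/(4n²) = 0.002061847 + 0.000445833 = 0.002507680.
Half-width = 2.576·√0.002507680/1.108783 = 0.11634.
Interval: 0.18212 ± 0.11634 → (0.0658, 0.2985).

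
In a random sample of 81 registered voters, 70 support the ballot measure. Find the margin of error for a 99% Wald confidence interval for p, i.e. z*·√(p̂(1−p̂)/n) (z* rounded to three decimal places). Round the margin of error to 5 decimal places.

p̂ = 70/81 = 0.86420.
Standard error of p̂: √(0.117360/81) = √0.001448891 = 0.038064.
For 99% confidence, z* = 2.576.
So ME = 0.09805.

ME = 0.09805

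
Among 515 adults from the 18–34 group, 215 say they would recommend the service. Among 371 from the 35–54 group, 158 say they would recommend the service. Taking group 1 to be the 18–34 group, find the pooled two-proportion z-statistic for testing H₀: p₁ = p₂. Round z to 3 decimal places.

z = -0.250

p̂₁ = 215/515 = 0.41748, p̂₂ = 158/371 = 0.42588.
Pooled p̂ = (215+158)/(515+371) = 373/886 = 0.42099.
Pooled SE = √[0.2437579·0.00463717] ≈ 0.033621.
z = -0.00840/0.033621 = -0.250.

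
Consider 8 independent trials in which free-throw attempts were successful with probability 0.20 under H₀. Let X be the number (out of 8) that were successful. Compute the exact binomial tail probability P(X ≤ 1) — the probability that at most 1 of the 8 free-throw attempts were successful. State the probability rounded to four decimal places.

P = 0.5033

X is binomial with n = 8 and p = 0.20.
P(X ≤ 1) = C(8,0)·0.20^0·0.80^8 + C(8,1)·0.20^1·0.80^7.
= 0.167772 + 0.335544 = 0.5033.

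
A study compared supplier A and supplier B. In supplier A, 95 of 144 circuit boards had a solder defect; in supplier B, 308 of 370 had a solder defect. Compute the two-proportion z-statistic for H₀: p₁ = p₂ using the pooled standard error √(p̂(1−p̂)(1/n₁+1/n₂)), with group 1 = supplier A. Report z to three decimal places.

Sample proportions: p̂₁ = 95/144 = 0.65972 and p̂₂ = 308/370 = 0.83243.
Pooled p̂ = (95+308)/(144+370) = 403/514 = 0.78405.
Pooled SE = √[0.1693175·0.00964715] ≈ 0.040416.
z = (p̂₁ − p̂₂)/SE = (0.65972 − 0.83243)/0.040416 = -0.17271/0.040416 = -4.273.

z = -4.273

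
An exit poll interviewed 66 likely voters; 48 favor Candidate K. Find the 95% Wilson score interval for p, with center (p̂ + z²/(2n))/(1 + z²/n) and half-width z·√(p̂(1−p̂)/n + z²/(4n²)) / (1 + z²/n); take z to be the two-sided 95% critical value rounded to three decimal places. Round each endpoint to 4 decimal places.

Here p̂ = 48/66 = 0.72727 and z = 1.960 (z² = 3.841600).
1 + z²/n = 1.058206.
Adjusted center: (0.72727 + z²/(2n))/1.058206 = 0.71477.
Radicand: p̂(1−p̂)/n + z²/(4n²) = 0.003005259 + 0.000220478 = 0.003225737.
Half-width = z·√(radicand)/denom = 1.960·0.056796/1.058206 = 0.10520.
CI: 0.71477 ± 0.10520 = (0.6096, 0.8200).

(0.6096, 0.8200)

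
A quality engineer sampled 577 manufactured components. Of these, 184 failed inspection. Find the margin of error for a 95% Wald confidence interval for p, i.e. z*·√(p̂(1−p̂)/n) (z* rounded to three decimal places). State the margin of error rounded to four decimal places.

Sample proportion p̂ = 184/577 = 0.31889.
Standard error of p̂: √(0.217199/577) = √0.000376429 = 0.019402.
For 95% confidence, z* = 1.960.
Margin of error = z*·SE = 1.960 × 0.019402 = 0.0380.

ME = 0.0380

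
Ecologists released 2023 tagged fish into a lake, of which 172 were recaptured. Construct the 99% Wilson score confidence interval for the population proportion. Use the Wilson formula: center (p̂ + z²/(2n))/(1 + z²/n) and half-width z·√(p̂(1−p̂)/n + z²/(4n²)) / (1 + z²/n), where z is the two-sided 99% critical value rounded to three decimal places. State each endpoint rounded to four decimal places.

Here p̂ = 172/2023 = 0.08502 and z = 2.576 (z² = 6.635776).
1 + z²/n = 1.003280.
Center = (0.08502 + 0.001640)/1.003280 = 0.08638.
Radicand: p̂(1−p̂)/n + z²/(4n²) = 0.000038455 + 0.000000405 = 0.000038860.
Half-width = z·√(radicand)/denom = 2.576·0.006234/1.003280 = 0.01601.
So the interval runs from 0.0704 to 0.1024.

(0.0704, 0.1024)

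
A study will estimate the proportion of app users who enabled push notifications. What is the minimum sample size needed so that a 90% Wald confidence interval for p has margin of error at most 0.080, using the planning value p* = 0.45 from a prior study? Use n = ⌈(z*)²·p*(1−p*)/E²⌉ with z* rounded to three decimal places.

n = 105

The 90% critical value is z* = 1.645.
p*(1−p*) = 0.2475.
(z*)²·p*(1−p*)/E² = 2.706025·0.2475/0.006400 = 104.647.
Rounding up, n = 105.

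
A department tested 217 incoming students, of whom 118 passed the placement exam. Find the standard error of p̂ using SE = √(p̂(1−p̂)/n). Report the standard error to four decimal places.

Sample proportion p̂ = 118/217 = 0.54378.
p̂(1−p̂) = 0.54378·0.45622 = 0.248083.
Dividing by n and taking the root: √0.001143240 = 0.0338.

SE = 0.0338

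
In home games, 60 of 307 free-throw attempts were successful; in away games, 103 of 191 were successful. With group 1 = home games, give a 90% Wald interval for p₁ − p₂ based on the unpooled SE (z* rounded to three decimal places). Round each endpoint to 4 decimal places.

p̂₁ = 60/307 = 0.19544, p̂₂ = 103/191 = 0.53927; p̂₁ − p̂₂ = -0.34383.
SE = √(0.000512192 + 0.001300828) = √0.001813020 = 0.042580.
z* = 1.645 at the 90% level. Margin of error = 0.07004.
So the interval runs from -0.4139 to -0.2738.

(-0.4139, -0.2738)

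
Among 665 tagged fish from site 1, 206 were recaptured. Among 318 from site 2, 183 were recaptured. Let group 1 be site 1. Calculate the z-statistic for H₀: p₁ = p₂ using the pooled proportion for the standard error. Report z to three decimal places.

p̂₁ = 206/665 = 0.30977, p̂₂ = 183/318 = 0.57547.
Pooled p̂ = (206+183)/(665+318) = 389/983 = 0.39573.
Pooled SE = √[0.2391272·0.00464841] ≈ 0.033340.
z = (p̂₁ − p̂₂)/SE = (0.30977 − 0.57547)/0.033340 = -0.26570/0.033340 = -7.969.

z = -7.969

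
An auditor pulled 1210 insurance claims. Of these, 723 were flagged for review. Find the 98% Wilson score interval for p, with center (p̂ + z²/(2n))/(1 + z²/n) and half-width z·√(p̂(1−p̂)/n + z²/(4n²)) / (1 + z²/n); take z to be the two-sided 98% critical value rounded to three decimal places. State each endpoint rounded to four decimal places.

p̂ = 723/1210 = 0.59752; z = 2.326, so z² = 5.410276.
Denominator 1 + z²/n = 1 + 5.410276/1210 = 1.004471.
Center = (0.59752 + 0.002236)/1.004471 = 0.59709.
Radicand: p̂(1−p̂)/n + z²/(4n²) = 0.000198752 + 0.000000924 = 0.000199676.
Half-width = 2.326·√0.000199676/1.004471 = 0.03272.
CI: 0.59709 ± 0.03272 = (0.5644, 0.6298).

(0.5644, 0.6298)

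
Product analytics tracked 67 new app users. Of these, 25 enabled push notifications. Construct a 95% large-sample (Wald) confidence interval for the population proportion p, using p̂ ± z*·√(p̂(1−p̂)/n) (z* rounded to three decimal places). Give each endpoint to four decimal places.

The sample proportion is 25/67 = 0.37313.
SE = √(p̂(1−p̂)/n) = √(0.233905/67) = 0.059086.
The 95% critical value is z* = 1.960.
Margin = 1.960·0.059086 = 0.11581.
Interval: 0.37313 ± 0.11581 → (0.2573, 0.4889).

(0.2573, 0.4889)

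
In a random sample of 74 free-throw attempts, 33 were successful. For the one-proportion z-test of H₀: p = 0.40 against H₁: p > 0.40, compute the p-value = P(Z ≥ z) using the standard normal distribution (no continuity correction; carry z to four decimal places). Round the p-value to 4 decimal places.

p-value = 0.2099

With x = 33 successes in n = 74, p̂ = 0.44595.
SE₀ = √(0.40·0.60/74) = 0.056949.
Test statistic (full precision, shown to 4 dp): z = (33/74 − 0.40)/SE₀ ≈ 0.8068.
p-value = P(Z ≥ z) with z = 0.8068 → 0.2099.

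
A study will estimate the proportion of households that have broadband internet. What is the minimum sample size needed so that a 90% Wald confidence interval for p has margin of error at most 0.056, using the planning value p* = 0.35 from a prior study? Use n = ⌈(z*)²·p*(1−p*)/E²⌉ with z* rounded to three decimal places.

For 90% confidence, z* = 1.645.
p*(1−p*) = 0.2275.
(z*)²·p*(1−p*)/E² = 2.706025·0.2275/0.003136 = 196.308.
⌈196.308⌉ = 197.

n = 197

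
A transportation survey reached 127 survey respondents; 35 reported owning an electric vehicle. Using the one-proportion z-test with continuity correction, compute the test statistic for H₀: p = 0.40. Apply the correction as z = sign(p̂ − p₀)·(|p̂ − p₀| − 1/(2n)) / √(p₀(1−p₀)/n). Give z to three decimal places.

With x = 35 successes in n = 127, p̂ = 0.27559. p̂ − p₀ = -0.124409.
Continuity correction 1/(2n) = 1/254 = 0.003937.
Corrected numerator: |-0.124409| − 0.003937 = 0.120472.
Null standard error: √(0.40·0.60/127) = √0.001889764 = 0.043471.
z = (−)0.120472/0.043471 = -2.771.

z = -2.771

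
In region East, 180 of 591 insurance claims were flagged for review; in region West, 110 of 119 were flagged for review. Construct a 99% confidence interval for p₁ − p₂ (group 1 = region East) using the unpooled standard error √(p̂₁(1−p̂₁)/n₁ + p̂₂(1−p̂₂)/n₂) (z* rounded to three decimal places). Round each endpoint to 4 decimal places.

(-0.6990, -0.5406)

p̂₁ = 180/591 = 0.30457, p̂₂ = 110/119 = 0.92437; p̂₁ − p̂₂ = -0.61980.
Unpooled SE = √(p̂₁(1−p̂₁)/n₁ + p̂₂(1−p̂₂)/n₂) = √(0.000358387 + 0.000587482) = 0.030755.
z* = 2.576 at the 99% level. Margin = 2.576·0.030755 = 0.07922.
Interval: -0.61980 ± 0.07922 → (-0.6990, -0.5406).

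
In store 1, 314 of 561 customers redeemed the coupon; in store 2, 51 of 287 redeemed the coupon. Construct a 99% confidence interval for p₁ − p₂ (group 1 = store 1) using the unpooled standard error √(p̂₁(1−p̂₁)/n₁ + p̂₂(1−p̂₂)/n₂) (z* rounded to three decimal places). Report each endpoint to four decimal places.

p̂₁ = 0.55971, p̂₂ = 0.17770, so the observed difference is 0.38201.
SE = √(0.000439277 + 0.000509139) = √0.000948416 = 0.030796.
The 99% critical value is z* = 2.576. Margin of error = 0.07933.
Interval: 0.38201 ± 0.07933 → (0.3027, 0.4613).

(0.3027, 0.4613)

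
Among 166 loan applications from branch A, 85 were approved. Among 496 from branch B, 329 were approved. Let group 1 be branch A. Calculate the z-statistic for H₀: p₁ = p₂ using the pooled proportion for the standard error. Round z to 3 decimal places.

p̂₁ = 85/166 = 0.51205, p̂₂ = 329/496 = 0.66331.
Pooling: p̂ = 414/662 = 0.62538.
Pooled SE = √[0.2342804·0.00804023] ≈ 0.043401.
z = -0.15126/0.043401 = -3.485.

z = -3.485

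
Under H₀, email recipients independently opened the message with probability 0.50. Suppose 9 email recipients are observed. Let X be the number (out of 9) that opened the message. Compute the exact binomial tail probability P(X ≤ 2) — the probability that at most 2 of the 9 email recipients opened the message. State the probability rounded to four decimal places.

P = 0.0898

X ~ Binomial(n=9, p=0.50).
P(X ≤ 2) = C(9,0)·0.50^0·0.50^9 + C(9,1)·0.50^1·0.50^8 + C(9,2)·0.50^2·0.50^7.
= 0.001953 + 0.017578 + 0.070312 = 0.0898.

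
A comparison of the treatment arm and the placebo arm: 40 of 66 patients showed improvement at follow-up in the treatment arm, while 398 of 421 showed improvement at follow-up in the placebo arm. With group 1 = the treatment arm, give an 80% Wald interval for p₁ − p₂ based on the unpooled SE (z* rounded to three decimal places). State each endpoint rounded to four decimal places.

(-0.4177, -0.2609)

p̂₁ = 0.60606, p̂₂ = 0.94537, so the observed difference is -0.33931.
Unpooled SE = √(p̂₁(1−p̂₁)/n₁ + p̂₂(1−p̂₂)/n₂) = √(0.003617442 + 0.000122677) = 0.061157.
For 80% confidence, z* = 1.282. Margin of error = 0.07840.
So the interval runs from -0.4177 to -0.2609.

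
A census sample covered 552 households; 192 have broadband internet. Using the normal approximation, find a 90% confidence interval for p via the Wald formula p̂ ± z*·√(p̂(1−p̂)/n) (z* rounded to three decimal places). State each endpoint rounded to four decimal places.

(0.3145, 0.3812)

With x = 192 successes in n = 552, p̂ = 0.34783.
SE = √(p̂(1−p̂)/n) = √(0.226843/552) = 0.020272.
The 90% critical value is z* = 1.645.
Margin = 1.645·0.020272 = 0.03335.
So the interval runs from 0.3145 to 0.3812.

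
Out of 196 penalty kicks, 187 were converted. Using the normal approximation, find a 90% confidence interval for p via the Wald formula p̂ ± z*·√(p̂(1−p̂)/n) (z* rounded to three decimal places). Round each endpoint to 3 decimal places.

(0.929, 0.979)

The sample proportion is 187/196 = 0.95408.
Standard error of p̂: √(0.043810/196) = √0.000223520 = 0.014951.
The 90% critical value is z* = 1.645.
Margin of error: 1.645 × 0.014951 = 0.02459.
CI: 0.95408 ± 0.02459 = (0.929, 0.979).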